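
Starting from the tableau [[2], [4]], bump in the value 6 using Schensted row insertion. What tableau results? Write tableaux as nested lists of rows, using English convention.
[[2, 6], [4]]

6 is larger than every entry of row 1, so it is appended to row 1. The new tableau is [[2, 6], [4]].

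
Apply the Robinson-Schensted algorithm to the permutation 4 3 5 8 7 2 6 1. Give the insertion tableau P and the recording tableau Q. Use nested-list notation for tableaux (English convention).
Insert each entry of the permutation into P by Schensted row insertion, recording in Q the position of each new cell.

Insert 4: appended to row 1. P = [[4]].
Insert 3: 3 bumps 4 from row 1; 4 starts row 2. P = [[3], [4]].
Insert 5: appended to row 1. P = [[3, 5], [4]].
Insert 8: appended to row 1. P = [[3, 5, 8], [4]].
Insert 7: 7 bumps 8 from row 1; 8 appends to row 2. P = [[3, 5, 7], [4, 8]].
Insert 2: 2 bumps 3 from row 1; 3 bumps 4 from row 2; 4 starts row 3. P = [[2, 5, 7], [3, 8], [4]].
Insert 6: 6 bumps 7 from row 1; 7 bumps 8 from row 2; 8 appends to row 3. P = [[2, 5, 6], [3, 7], [4, 8]].
Insert 1: 1 bumps 2 from row 1; 2 bumps 3 from row 2; 3 bumps 4 from row 3; 4 starts row 4. P = [[1, 5, 6], [2, 7], [3, 8], [4]].

So P = [[1, 5, 6], [2, 7], [3, 8], [4]], Q = [[1, 3, 4], [2, 5], [6, 7], [8]].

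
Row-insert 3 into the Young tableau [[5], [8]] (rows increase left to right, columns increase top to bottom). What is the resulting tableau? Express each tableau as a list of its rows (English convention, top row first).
[[3], [5], [8]]

In row 1, 3 replaces 5 (the leftmost entry greater than 3); 5 is bumped to row 2. In row 2, 5 replaces 8 (the leftmost entry greater than 5); 8 is bumped to row 3. 8 starts a new row 3. The new tableau is [[3], [5], [8]].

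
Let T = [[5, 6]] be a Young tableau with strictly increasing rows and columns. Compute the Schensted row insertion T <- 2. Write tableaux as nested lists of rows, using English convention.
In row 1, 2 replaces 5 (the leftmost entry greater than 2); 5 is bumped to row 2. 5 starts a new row 2. The new tableau is [[2, 6], [5]].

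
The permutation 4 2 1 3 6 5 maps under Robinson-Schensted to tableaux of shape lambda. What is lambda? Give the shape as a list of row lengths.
[3, 2, 1]

Row-insert each entry into an empty tableau.

After inserting 4: P = [[4]].
After inserting 2: P = [[2], [4]].
After inserting 1: P = [[1], [2], [4]].
After inserting 3: P = [[1, 3], [2], [4]].
After inserting 6: P = [[1, 3, 6], [2], [4]].
After inserting 5: P = [[1, 3, 5], [2, 6], [4]].

The final insertion tableau P = [[1, 3, 5], [2, 6], [4]] has shape [3, 2, 1].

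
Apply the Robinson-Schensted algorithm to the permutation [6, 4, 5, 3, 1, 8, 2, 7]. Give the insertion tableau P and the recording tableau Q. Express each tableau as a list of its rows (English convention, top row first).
Insert each entry of the permutation into P by Schensted row insertion, recording in Q the position of each new cell.

After inserting 6: P = [[6]].
After inserting 4: P = [[4], [6]].
After inserting 5: P = [[4, 5], [6]].
After inserting 3: P = [[3, 5], [4], [6]].
After inserting 1: P = [[1, 5], [3], [4], [6]].
After inserting 8: P = [[1, 5, 8], [3], [4], [6]].
After inserting 2: P = [[1, 2, 8], [3, 5], [4], [6]].
After inserting 7: P = [[1, 2, 7], [3, 5, 8], [4], [6]].

So P = [[1, 2, 7], [3, 5, 8], [4], [6]], Q = [[1, 3, 6], [2, 7, 8], [4], [5]].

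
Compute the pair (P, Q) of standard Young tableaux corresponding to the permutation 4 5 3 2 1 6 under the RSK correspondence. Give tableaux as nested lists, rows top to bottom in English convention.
P = [[1, 5, 6], [2], [3], [4]], Q = [[1, 2, 6], [3], [4], [5]]

Insert each entry of the permutation into P by Schensted row insertion, recording in Q the position of each new cell.

Insert 4: appended to row 1. P = [[4]], Q = [[1]].
Insert 5: appended to row 1. P = [[4, 5]], Q = [[1, 2]].
Insert 3: 3 bumps 4 from row 1; 4 starts row 2. P = [[3, 5], [4]], Q = [[1, 2], [3]].
Insert 2: 2 bumps 3 from row 1; 3 bumps 4 from row 2; 4 starts row 3. P = [[2, 5], [3], [4]], Q = [[1, 2], [3], [4]].
Insert 1: 1 bumps 2 from row 1; 2 bumps 3 from row 2; 3 bumps 4 from row 3; 4 starts row 4. P = [[1, 5], [2], [3], [4]], Q = [[1, 2], [3], [4], [5]].
Insert 6: appended to row 1. P = [[1, 5, 6], [2], [3], [4]], Q = [[1, 2, 6], [3], [4], [5]].

So P = [[1, 5, 6], [2], [3], [4]], Q = [[1, 2, 6], [3], [4], [5]].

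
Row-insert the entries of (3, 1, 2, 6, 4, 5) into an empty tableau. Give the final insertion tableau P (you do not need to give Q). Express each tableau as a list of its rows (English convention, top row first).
After inserting 3: P = [[3]].
After inserting 1: P = [[1], [3]].
After inserting 2: P = [[1, 2], [3]].
After inserting 6: P = [[1, 2, 6], [3]].
After inserting 4: P = [[1, 2, 4], [3, 6]].
After inserting 5: P = [[1, 2, 4, 5], [3, 6]].

So P = [[1, 2, 4, 5], [3, 6]].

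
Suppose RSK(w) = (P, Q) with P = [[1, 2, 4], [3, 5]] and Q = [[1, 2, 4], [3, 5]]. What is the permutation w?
1 3 2 5 4

Reverse the RSK construction: for i from n down to 1, find the cell of Q containing i, remove the entry at that cell from P, and reverse-bump it up through P; the value ejected from row 1 is w(i).

Step i=5: Q has 5 at row 2, column 2; remove 5 from row 2 of P and reverse-bump: 5 enters row 1 and ejects 4. So w(5) = 4. P is now [[1, 2, 5], [3]].
Step i=4: Q has 4 at row 1, column 3; remove that cell from P, ejecting 5. So w(4) = 5. P is now [[1, 2], [3]].
Step i=3: Q has 3 at row 2, column 1; remove 3 from row 2 of P and reverse-bump: 3 enters row 1 and ejects 2. So w(3) = 2. P is now [[1, 3]].
Step i=2: Q has 2 at row 1, column 2; remove that cell from P, ejecting 3. So w(2) = 3. P is now [[1]].
Step i=1: Q has 1 at row 1, column 1; remove that cell from P, ejecting 1. So w(1) = 1. P is now [].

So w = 1 3 2 5 4.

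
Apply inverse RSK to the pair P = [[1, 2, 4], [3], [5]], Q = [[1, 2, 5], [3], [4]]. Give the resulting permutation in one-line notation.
Reverse the RSK construction: for i from n down to 1, find the cell of Q containing i, remove the entry at that cell from P, and reverse-bump it up through P; the value ejected from row 1 is w(i).

Step i=5: Q has 5 at row 1, column 3; remove that cell from P, ejecting 4. So w(5) = 4. P is now [[1, 2], [3], [5]].
Step i=4: Q has 4 at row 3, column 1; remove 5 from row 3 of P and reverse-bump: 5 enters row 2 and ejects 3; 3 enters row 1 and ejects 2. So w(4) = 2. P is now [[1, 3], [5]].
Step i=3: Q has 3 at row 2, column 1; remove 5 from row 2 of P and reverse-bump: 5 enters row 1 and ejects 3. So w(3) = 3. P is now [[1, 5]].
Step i=2: Q has 2 at row 1, column 2; remove that cell from P, ejecting 5. So w(2) = 5. P is now [[1]].
Step i=1: Q has 1 at row 1, column 1; remove that cell from P, ejecting 1. So w(1) = 1. P is now [].

So w = 1 5 3 2 4.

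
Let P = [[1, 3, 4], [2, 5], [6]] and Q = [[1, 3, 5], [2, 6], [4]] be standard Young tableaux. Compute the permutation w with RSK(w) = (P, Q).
Reverse the RSK construction: for i from n down to 1, find the cell of Q containing i, remove the entry at that cell from P, and reverse-bump it up through P; the value ejected from row 1 is w(i).

Step i=6: Q has 6 at row 2, column 2; remove 5 from row 2 of P and reverse-bump: 5 enters row 1 and ejects 4. So w(6) = 4. P is now [[1, 3, 5], [2], [6]].
Step i=5: Q has 5 at row 1, column 3; remove that cell from P, ejecting 5. So w(5) = 5. P is now [[1, 3], [2], [6]].
Step i=4: Q has 4 at row 3, column 1; remove 6 from row 3 of P and reverse-bump: 6 enters row 2 and ejects 2; 2 enters row 1 and ejects 1. So w(4) = 1. P is now [[2, 3], [6]].
Step i=3: Q has 3 at row 1, column 2; remove that cell from P, ejecting 3. So w(3) = 3. P is now [[2], [6]].
Step i=2: Q has 2 at row 2, column 1; remove 6 from row 2 of P and reverse-bump: 6 enters row 1 and ejects 2. So w(2) = 2. P is now [[6]].
Step i=1: Q has 1 at row 1, column 1; remove that cell from P, ejecting 6. So w(1) = 6. P is now [].

So w = 6 2 3 1 5 4.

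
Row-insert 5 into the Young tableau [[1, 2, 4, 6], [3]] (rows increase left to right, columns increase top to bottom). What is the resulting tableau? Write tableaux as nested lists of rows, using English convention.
[[1, 2, 4, 5], [3, 6]]

In row 1, 5 replaces 6 (the leftmost entry greater than 5); 6 is bumped to row 2. 6 is appended to row 2. The new tableau is [[1, 2, 4, 5], [3, 6]].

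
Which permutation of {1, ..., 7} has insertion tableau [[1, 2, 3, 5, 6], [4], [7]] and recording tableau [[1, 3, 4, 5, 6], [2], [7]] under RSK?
7 1 2 4 5 6 3

Reverse RSK: for i = n, n-1, ..., 1, locate i in Q, remove the corresponding corner cell from P, and reverse-bump its entry up through P; the value ejected from row 1 is w(i).

So w = 7 1 2 4 5 6 3.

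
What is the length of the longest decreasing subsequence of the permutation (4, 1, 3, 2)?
3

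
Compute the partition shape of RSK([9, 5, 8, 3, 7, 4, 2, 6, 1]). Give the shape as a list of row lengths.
[3, 2, 1, 1, 1, 1]

Row-insert each entry into an empty tableau.

After inserting 9: P = [[9]].
After inserting 5: P = [[5], [9]].
After inserting 8: P = [[5, 8], [9]].
After inserting 3: P = [[3, 8], [5], [9]].
After inserting 7: P = [[3, 7], [5, 8], [9]].
After inserting 4: P = [[3, 4], [5, 7], [8], [9]].
After inserting 2: P = [[2, 4], [3, 7], [5], [8], [9]].
After inserting 6: P = [[2, 4, 6], [3, 7], [5], [8], [9]].
After inserting 1: P = [[1, 4, 6], [2, 7], [3], [5], [8], [9]].

The final insertion tableau P = [[1, 4, 6], [2, 7], [3], [5], [8], [9]] has shape [3, 2, 1, 1, 1, 1].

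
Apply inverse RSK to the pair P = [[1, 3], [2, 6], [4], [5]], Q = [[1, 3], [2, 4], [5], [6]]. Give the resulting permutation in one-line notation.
Reverse the RSK construction: for i from n down to 1, find the cell of Q containing i, remove the entry at that cell from P, and reverse-bump it up through P; the value ejected from row 1 is w(i).

Step i=6: Q has 6 at row 4, column 1; remove 5 from row 4 of P and reverse-bump: 5 enters row 3 and ejects 4; 4 enters row 2 and ejects 2; 2 enters row 1 and ejects 1. So w(6) = 1. P is now [[2, 3], [4, 6], [5]].
Step i=5: Q has 5 at row 3, column 1; remove 5 from row 3 of P and reverse-bump: 5 enters row 2 and ejects 4; 4 enters row 1 and ejects 3. So w(5) = 3. P is now [[2, 4], [5, 6]].
Step i=4: Q has 4 at row 2, column 2; remove 6 from row 2 of P and reverse-bump: 6 enters row 1 and ejects 4. So w(4) = 4. P is now [[2, 6], [5]].
Step i=3: Q has 3 at row 1, column 2; remove that cell from P, ejecting 6. So w(3) = 6. P is now [[2], [5]].
Step i=2: Q has 2 at row 2, column 1; remove 5 from row 2 of P and reverse-bump: 5 enters row 1 and ejects 2. So w(2) = 2. P is now [[5]].
Step i=1: Q has 1 at row 1, column 1; remove that cell from P, ejecting 5. So w(1) = 5. P is now [].

So w = 5 2 6 4 3 1.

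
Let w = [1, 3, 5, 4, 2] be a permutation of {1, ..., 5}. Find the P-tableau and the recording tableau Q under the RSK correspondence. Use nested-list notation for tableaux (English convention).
Insert each entry of the permutation into P by Schensted row insertion, recording in Q the position of each new cell.

Insert 1: appended to row 1. P = [[1]], Q = [[1]].
Insert 3: appended to row 1. P = [[1, 3]], Q = [[1, 2]].
Insert 5: appended to row 1. P = [[1, 3, 5]], Q = [[1, 2, 3]].
Insert 4: 4 bumps 5 from row 1; 5 starts row 2. P = [[1, 3, 4], [5]], Q = [[1, 2, 3], [4]].
Insert 2: 2 bumps 3 from row 1; 3 bumps 5 from row 2; 5 starts row 3. P = [[1, 2, 4], [3], [5]], Q = [[1, 2, 3], [4], [5]].

So P = [[1, 2, 4], [3], [5]], Q = [[1, 2, 3], [4], [5]].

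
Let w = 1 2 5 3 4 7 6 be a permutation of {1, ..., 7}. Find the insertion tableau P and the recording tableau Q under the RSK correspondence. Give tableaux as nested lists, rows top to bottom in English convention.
Insert each entry of the permutation into P by Schensted row insertion, recording in Q the position of each new cell.

Insert 1: appended to row 1. P = [[1]].
Insert 2: appended to row 1. P = [[1, 2]].
Insert 5: appended to row 1. P = [[1, 2, 5]].
Insert 3: 3 bumps 5 from row 1; 5 starts row 2. P = [[1, 2, 3], [5]].
Insert 4: appended to row 1. P = [[1, 2, 3, 4], [5]].
Insert 7: appended to row 1. P = [[1, 2, 3, 4, 7], [5]].
Insert 6: 6 bumps 7 from row 1; 7 appends to row 2. P = [[1, 2, 3, 4, 6], [5, 7]].

So P = [[1, 2, 3, 4, 6], [5, 7]], Q = [[1, 2, 3, 5, 6], [4, 7]].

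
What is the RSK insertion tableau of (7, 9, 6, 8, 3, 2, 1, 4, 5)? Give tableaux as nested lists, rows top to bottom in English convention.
P = [[1, 4, 5], [2, 8], [3, 9], [6], [7]]

Insert 7: appended to row 1. P = [[7]].
Insert 9: appended to row 1. P = [[7, 9]].
Insert 6: 6 bumps 7 from row 1; 7 starts row 2. P = [[6, 9], [7]].
Insert 8: 8 bumps 9 from row 1; 9 appends to row 2. P = [[6, 8], [7, 9]].
Insert 3: 3 bumps 6 from row 1; 6 bumps 7 from row 2; 7 starts row 3. P = [[3, 8], [6, 9], [7]].
Insert 2: 2 bumps 3 from row 1; 3 bumps 6 from row 2; 6 bumps 7 from row 3; 7 starts row 4. P = [[2, 8], [3, 9], [6], [7]].
Insert 1: 1 bumps 2 from row 1; 2 bumps 3 from row 2; 3 bumps 6 from row 3; 6 bumps 7 from row 4; 7 starts row 5. P = [[1, 8], [2, 9], [3], [6], [7]].
Insert 4: 4 bumps 8 from row 1; 8 bumps 9 from row 2; 9 appends to row 3. P = [[1, 4], [2, 8], [3, 9], [6], [7]].
Insert 5: appended to row 1. P = [[1, 4, 5], [2, 8], [3, 9], [6], [7]].

So P = [[1, 4, 5], [2, 8], [3, 9], [6], [7]].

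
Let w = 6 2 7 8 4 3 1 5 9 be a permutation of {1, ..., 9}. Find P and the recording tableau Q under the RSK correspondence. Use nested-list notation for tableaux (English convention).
P = [[1, 3, 5, 9], [2, 7, 8], [4], [6]], Q = [[1, 3, 4, 9], [2, 5, 8], [6], [7]]

Insert each entry of the permutation into P by Schensted row insertion, recording in Q the position of each new cell.

After inserting 6: P = [[6]].
After inserting 2: P = [[2], [6]].
After inserting 7: P = [[2, 7], [6]].
After inserting 8: P = [[2, 7, 8], [6]].
After inserting 4: P = [[2, 4, 8], [6, 7]].
After inserting 3: P = [[2, 3, 8], [4, 7], [6]].
After inserting 1: P = [[1, 3, 8], [2, 7], [4], [6]].
After inserting 5: P = [[1, 3, 5], [2, 7, 8], [4], [6]].
After inserting 9: P = [[1, 3, 5, 9], [2, 7, 8], [4], [6]].

So P = [[1, 3, 5, 9], [2, 7, 8], [4], [6]], Q = [[1, 3, 4, 9], [2, 5, 8], [6], [7]].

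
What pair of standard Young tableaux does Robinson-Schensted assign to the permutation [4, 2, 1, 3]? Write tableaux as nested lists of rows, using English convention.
Insert each entry of the permutation into P by Schensted row insertion, recording in Q the position of each new cell.

Insert 4: appended to row 1. P = [[4]].
Insert 2: 2 bumps 4 from row 1; 4 starts row 2. P = [[2], [4]].
Insert 1: 1 bumps 2 from row 1; 2 bumps 4 from row 2; 4 starts row 3. P = [[1], [2], [4]].
Insert 3: appended to row 1. P = [[1, 3], [2], [4]].

So P = [[1, 3], [2], [4]], Q = [[1, 4], [2], [3]].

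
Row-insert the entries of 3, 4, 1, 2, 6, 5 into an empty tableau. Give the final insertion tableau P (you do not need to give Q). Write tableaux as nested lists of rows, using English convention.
Insert 3: appended to row 1. P = [[3]].
Insert 4: appended to row 1. P = [[3, 4]].
Insert 1: 1 bumps 3 from row 1; 3 starts row 2. P = [[1, 4], [3]].
Insert 2: 2 bumps 4 from row 1; 4 appends to row 2. P = [[1, 2], [3, 4]].
Insert 6: appended to row 1. P = [[1, 2, 6], [3, 4]].
Insert 5: 5 bumps 6 from row 1; 6 appends to row 2. P = [[1, 2, 5], [3, 4, 6]].

So P = [[1, 2, 5], [3, 4, 6]].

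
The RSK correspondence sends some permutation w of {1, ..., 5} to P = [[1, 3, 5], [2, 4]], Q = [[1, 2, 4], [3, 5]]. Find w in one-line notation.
2 4 1 5 3

Reverse the RSK construction: for i from n down to 1, find the cell of Q containing i, remove the entry at that cell from P, and reverse-bump it up through P; the value ejected from row 1 is w(i).

Step i=5: Q has 5 at row 2, column 2; remove 4 from row 2 of P and reverse-bump: 4 enters row 1 and ejects 3. So w(5) = 3. P is now [[1, 4, 5], [2]].
Step i=4: Q has 4 at row 1, column 3; remove that cell from P, ejecting 5. So w(4) = 5. P is now [[1, 4], [2]].
Step i=3: Q has 3 at row 2, column 1; remove 2 from row 2 of P and reverse-bump: 2 enters row 1 and ejects 1. So w(3) = 1. P is now [[2, 4]].
Step i=2: Q has 2 at row 1, column 2; remove that cell from P, ejecting 4. So w(2) = 4. P is now [[2]].
Step i=1: Q has 1 at row 1, column 1; remove that cell from P, ejecting 2. So w(1) = 2. P is now [].

So w = 2 4 1 5 3.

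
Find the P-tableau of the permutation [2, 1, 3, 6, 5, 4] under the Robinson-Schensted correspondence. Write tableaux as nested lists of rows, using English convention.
Insert 2: appended to row 1. P = [[2]].
Insert 1: 1 bumps 2 from row 1; 2 starts row 2. P = [[1], [2]].
Insert 3: appended to row 1. P = [[1, 3], [2]].
Insert 6: appended to row 1. P = [[1, 3, 6], [2]].
Insert 5: 5 bumps 6 from row 1; 6 appends to row 2. P = [[1, 3, 5], [2, 6]].
Insert 4: 4 bumps 5 from row 1; 5 bumps 6 from row 2; 6 starts row 3. P = [[1, 3, 4], [2, 5], [6]].

So P = [[1, 3, 4], [2, 5], [6]].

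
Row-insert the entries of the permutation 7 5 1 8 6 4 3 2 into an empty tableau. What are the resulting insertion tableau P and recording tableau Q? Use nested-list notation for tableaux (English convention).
Insert each entry of the permutation into P by Schensted row insertion, recording in Q the position of each new cell.

After inserting 7: P = [[7]].
After inserting 5: P = [[5], [7]].
After inserting 1: P = [[1], [5], [7]].
After inserting 8: P = [[1, 8], [5], [7]].
After inserting 6: P = [[1, 6], [5, 8], [7]].
After inserting 4: P = [[1, 4], [5, 6], [7, 8]].
After inserting 3: P = [[1, 3], [4, 6], [5, 8], [7]].
After inserting 2: P = [[1, 2], [3, 6], [4, 8], [5], [7]].

So P = [[1, 2], [3, 6], [4, 8], [5], [7]], Q = [[1, 4], [2, 5], [3, 6], [7], [8]].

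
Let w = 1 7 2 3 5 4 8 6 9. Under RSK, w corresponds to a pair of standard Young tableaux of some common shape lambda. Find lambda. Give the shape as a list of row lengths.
[6, 2, 1]

Row-insert each entry into an empty tableau.

After inserting 1: P = [[1]].
After inserting 7: P = [[1, 7]].
After inserting 2: P = [[1, 2], [7]].
After inserting 3: P = [[1, 2, 3], [7]].
After inserting 5: P = [[1, 2, 3, 5], [7]].
After inserting 4: P = [[1, 2, 3, 4], [5], [7]].
After inserting 8: P = [[1, 2, 3, 4, 8], [5], [7]].
After inserting 6: P = [[1, 2, 3, 4, 6], [5, 8], [7]].
After inserting 9: P = [[1, 2, 3, 4, 6, 9], [5, 8], [7]].

The final insertion tableau P = [[1, 2, 3, 4, 6, 9], [5, 8], [7]] has shape [6, 2, 1].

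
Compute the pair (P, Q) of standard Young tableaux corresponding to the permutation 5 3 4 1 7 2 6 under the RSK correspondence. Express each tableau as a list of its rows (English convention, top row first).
Insert each entry of the permutation into P by Schensted row insertion, recording in Q the position of each new cell.

After inserting 5: P = [[5]].
After inserting 3: P = [[3], [5]].
After inserting 4: P = [[3, 4], [5]].
After inserting 1: P = [[1, 4], [3], [5]].
After inserting 7: P = [[1, 4, 7], [3], [5]].
After inserting 2: P = [[1, 2, 7], [3, 4], [5]].
After inserting 6: P = [[1, 2, 6], [3, 4, 7], [5]].

So P = [[1, 2, 6], [3, 4, 7], [5]], Q = [[1, 3, 5], [2, 6, 7], [4]].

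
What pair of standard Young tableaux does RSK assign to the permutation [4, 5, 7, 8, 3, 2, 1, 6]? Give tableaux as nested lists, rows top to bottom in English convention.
P = [[1, 5, 6, 8], [2, 7], [3], [4]], Q = [[1, 2, 3, 4], [5, 8], [6], [7]]

Insert each entry of the permutation into P by Schensted row insertion, recording in Q the position of each new cell.

Insert 4: appended to row 1. P = [[4]], Q = [[1]].
Insert 5: appended to row 1. P = [[4, 5]], Q = [[1, 2]].
Insert 7: appended to row 1. P = [[4, 5, 7]], Q = [[1, 2, 3]].
Insert 8: appended to row 1. P = [[4, 5, 7, 8]], Q = [[1, 2, 3, 4]].
Insert 3: 3 bumps 4 from row 1; 4 starts row 2. P = [[3, 5, 7, 8], [4]], Q = [[1, 2, 3, 4], [5]].
Insert 2: 2 bumps 3 from row 1; 3 bumps 4 from row 2; 4 starts row 3. P = [[2, 5, 7, 8], [3], [4]], Q = [[1, 2, 3, 4], [5], [6]].
Insert 1: 1 bumps 2 from row 1; 2 bumps 3 from row 2; 3 bumps 4 from row 3; 4 starts row 4. P = [[1, 5, 7, 8], [2], [3], [4]], Q = [[1, 2, 3, 4], [5], [6], [7]].
Insert 6: 6 bumps 7 from row 1; 7 appends to row 2. P = [[1, 5, 6, 8], [2, 7], [3], [4]], Q = [[1, 2, 3, 4], [5, 8], [6], [7]].

So P = [[1, 5, 6, 8], [2, 7], [3], [4]], Q = [[1, 2, 3, 4], [5, 8], [6], [7]].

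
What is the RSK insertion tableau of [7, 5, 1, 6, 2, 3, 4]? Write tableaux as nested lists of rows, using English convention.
Insert 7: appended to row 1. P = [[7]].
Insert 5: 5 bumps 7 from row 1; 7 starts row 2. P = [[5], [7]].
Insert 1: 1 bumps 5 from row 1; 5 bumps 7 from row 2; 7 starts row 3. P = [[1], [5], [7]].
Insert 6: appended to row 1. P = [[1, 6], [5], [7]].
Insert 2: 2 bumps 6 from row 1; 6 appends to row 2. P = [[1, 2], [5, 6], [7]].
Insert 3: appended to row 1. P = [[1, 2, 3], [5, 6], [7]].
Insert 4: appended to row 1. P = [[1, 2, 3, 4], [5, 6], [7]].

So P = [[1, 2, 3, 4], [5, 6], [7]].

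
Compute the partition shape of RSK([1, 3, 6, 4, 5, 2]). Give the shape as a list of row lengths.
RSK row insertion gives P = [[1, 2, 4, 5], [3], [6]], which has shape [4, 1, 1].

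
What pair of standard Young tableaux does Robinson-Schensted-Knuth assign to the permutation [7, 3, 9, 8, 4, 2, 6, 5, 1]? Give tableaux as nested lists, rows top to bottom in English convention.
P = [[1, 4, 5], [2, 6], [3, 8], [7], [9]], Q = [[1, 3, 7], [2, 4], [5, 8], [6], [9]]

Insert each entry of the permutation into P by Schensted row insertion, recording in Q the position of each new cell.

After inserting 7: P = [[7]].
After inserting 3: P = [[3], [7]].
After inserting 9: P = [[3, 9], [7]].
After inserting 8: P = [[3, 8], [7, 9]].
After inserting 4: P = [[3, 4], [7, 8], [9]].
After inserting 2: P = [[2, 4], [3, 8], [7], [9]].
After inserting 6: P = [[2, 4, 6], [3, 8], [7], [9]].
After inserting 5: P = [[2, 4, 5], [3, 6], [7, 8], [9]].
After inserting 1: P = [[1, 4, 5], [2, 6], [3, 8], [7], [9]].

So P = [[1, 4, 5], [2, 6], [3, 8], [7], [9]], Q = [[1, 3, 7], [2, 4], [5, 8], [6], [9]].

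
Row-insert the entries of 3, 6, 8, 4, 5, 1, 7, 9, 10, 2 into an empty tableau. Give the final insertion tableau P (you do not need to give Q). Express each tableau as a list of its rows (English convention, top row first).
P = [[1, 2, 5, 7, 9, 10], [3, 4], [6, 8]]

Insert 3: appended to row 1. P = [[3]].
Insert 6: appended to row 1. P = [[3, 6]].
Insert 8: appended to row 1. P = [[3, 6, 8]].
Insert 4: 4 bumps 6 from row 1; 6 starts row 2. P = [[3, 4, 8], [6]].
Insert 5: 5 bumps 8 from row 1; 8 appends to row 2. P = [[3, 4, 5], [6, 8]].
Insert 1: 1 bumps 3 from row 1; 3 bumps 6 from row 2; 6 starts row 3. P = [[1, 4, 5], [3, 8], [6]].
Insert 7: appended to row 1. P = [[1, 4, 5, 7], [3, 8], [6]].
Insert 9: appended to row 1. P = [[1, 4, 5, 7, 9], [3, 8], [6]].
Insert 10: appended to row 1. P = [[1, 4, 5, 7, 9, 10], [3, 8], [6]].
Insert 2: 2 bumps 4 from row 1; 4 bumps 8 from row 2; 8 appends to row 3. P = [[1, 2, 5, 7, 9, 10], [3, 4], [6, 8]].

So P = [[1, 2, 5, 7, 9, 10], [3, 4], [6, 8]].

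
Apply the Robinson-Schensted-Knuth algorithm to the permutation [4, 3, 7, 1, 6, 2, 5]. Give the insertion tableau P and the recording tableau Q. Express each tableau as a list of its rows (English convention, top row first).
Insert each entry of the permutation into P by Schensted row insertion, recording in Q the position of each new cell.

After inserting 4: P = [[4]].
After inserting 3: P = [[3], [4]].
After inserting 7: P = [[3, 7], [4]].
After inserting 1: P = [[1, 7], [3], [4]].
After inserting 6: P = [[1, 6], [3, 7], [4]].
After inserting 2: P = [[1, 2], [3, 6], [4, 7]].
After inserting 5: P = [[1, 2, 5], [3, 6], [4, 7]].

So P = [[1, 2, 5], [3, 6], [4, 7]], Q = [[1, 3, 7], [2, 5], [4, 6]].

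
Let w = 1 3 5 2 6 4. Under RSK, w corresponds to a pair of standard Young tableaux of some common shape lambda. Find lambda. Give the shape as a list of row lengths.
[4, 2]

Row-insert each entry into an empty tableau.

After inserting 1: P = [[1]].
After inserting 3: P = [[1, 3]].
After inserting 5: P = [[1, 3, 5]].
After inserting 2: P = [[1, 2, 5], [3]].
After inserting 6: P = [[1, 2, 5, 6], [3]].
After inserting 4: P = [[1, 2, 4, 6], [3, 5]].

The final insertion tableau P = [[1, 2, 4, 6], [3, 5]] has shape [4, 2].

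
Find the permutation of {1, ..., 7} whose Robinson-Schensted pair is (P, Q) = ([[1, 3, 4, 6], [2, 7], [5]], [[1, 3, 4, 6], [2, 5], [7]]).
Reverse the RSK construction: for i from n down to 1, find the cell of Q containing i, remove the entry at that cell from P, and reverse-bump it up through P; the value ejected from row 1 is w(i).

Step i=7: Q has 7 at row 3, column 1; remove 5 from row 3 of P and reverse-bump: 5 enters row 2 and ejects 2; 2 enters row 1 and ejects 1. So w(7) = 1. P is now [[2, 3, 4, 6], [5, 7]].
Step i=6: Q has 6 at row 1, column 4; remove that cell from P, ejecting 6. So w(6) = 6. P is now [[2, 3, 4], [5, 7]].
Step i=5: Q has 5 at row 2, column 2; remove 7 from row 2 of P and reverse-bump: 7 enters row 1 and ejects 4. So w(5) = 4. P is now [[2, 3, 7], [5]].
Step i=4: Q has 4 at row 1, column 3; remove that cell from P, ejecting 7. So w(4) = 7. P is now [[2, 3], [5]].
Step i=3: Q has 3 at row 1, column 2; remove that cell from P, ejecting 3. So w(3) = 3. P is now [[2], [5]].
Step i=2: Q has 2 at row 2, column 1; remove 5 from row 2 of P and reverse-bump: 5 enters row 1 and ejects 2. So w(2) = 2. P is now [[5]].
Step i=1: Q has 1 at row 1, column 1; remove that cell from P, ejecting 5. So w(1) = 5. P is now [].

So w = 5 2 3 7 4 6 1.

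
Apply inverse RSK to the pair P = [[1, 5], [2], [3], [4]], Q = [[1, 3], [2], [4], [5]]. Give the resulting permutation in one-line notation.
Reverse RSK: for i = n, n-1, ..., 1, locate i in Q, remove the corresponding corner cell from P, and reverse-bump its entry up through P; the value ejected from row 1 is w(i).

So w = 4 3 5 2 1.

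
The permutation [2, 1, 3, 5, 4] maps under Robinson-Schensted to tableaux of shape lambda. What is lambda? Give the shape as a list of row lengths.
[3, 2]

Row-insert each entry into an empty tableau.

After inserting 2: P = [[2]].
After inserting 1: P = [[1], [2]].
After inserting 3: P = [[1, 3], [2]].
After inserting 5: P = [[1, 3, 5], [2]].
After inserting 4: P = [[1, 3, 4], [2, 5]].

The final insertion tableau P = [[1, 3, 4], [2, 5]] has shape [3, 2].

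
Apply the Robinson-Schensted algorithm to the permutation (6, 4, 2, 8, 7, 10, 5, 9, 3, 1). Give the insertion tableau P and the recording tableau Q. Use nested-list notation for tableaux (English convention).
P = [[1, 3, 9], [2, 5, 10], [4, 7], [6], [8]], Q = [[1, 4, 6], [2, 5, 8], [3, 7], [9], [10]]

Insert each entry of the permutation into P by Schensted row insertion, recording in Q the position of each new cell.

Insert 6: appended to row 1. P = [[6]], Q = [[1]].
Insert 4: 4 bumps 6 from row 1; 6 starts row 2. P = [[4], [6]], Q = [[1], [2]].
Insert 2: 2 bumps 4 from row 1; 4 bumps 6 from row 2; 6 starts row 3. P = [[2], [4], [6]], Q = [[1], [2], [3]].
Insert 8: appended to row 1. P = [[2, 8], [4], [6]], Q = [[1, 4], [2], [3]].
Insert 7: 7 bumps 8 from row 1; 8 appends to row 2. P = [[2, 7], [4, 8], [6]], Q = [[1, 4], [2, 5], [3]].
Insert 10: appended to row 1. P = [[2, 7, 10], [4, 8], [6]], Q = [[1, 4, 6], [2, 5], [3]].
Insert 5: 5 bumps 7 from row 1; 7 bumps 8 from row 2; 8 appends to row 3. P = [[2, 5, 10], [4, 7], [6, 8]], Q = [[1, 4, 6], [2, 5], [3, 7]].
Insert 9: 9 bumps 10 from row 1; 10 appends to row 2. P = [[2, 5, 9], [4, 7, 10], [6, 8]], Q = [[1, 4, 6], [2, 5, 8], [3, 7]].
Insert 3: 3 bumps 5 from row 1; 5 bumps 7 from row 2; 7 bumps 8 from row 3; 8 starts row 4. P = [[2, 3, 9], [4, 5, 10], [6, 7], [8]], Q = [[1, 4, 6], [2, 5, 8], [3, 7], [9]].
Insert 1: 1 bumps 2 from row 1; 2 bumps 4 from row 2; 4 bumps 6 from row 3; 6 bumps 8 from row 4; 8 starts row 5. P = [[1, 3, 9], [2, 5, 10], [4, 7], [6], [8]], Q = [[1, 4, 6], [2, 5, 8], [3, 7], [9], [10]].

So P = [[1, 3, 9], [2, 5, 10], [4, 7], [6], [8]], Q = [[1, 4, 6], [2, 5, 8], [3, 7], [9], [10]].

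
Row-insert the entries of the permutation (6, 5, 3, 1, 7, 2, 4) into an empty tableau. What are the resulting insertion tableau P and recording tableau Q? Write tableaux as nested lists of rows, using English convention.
P = [[1, 2, 4], [3, 7], [5], [6]], Q = [[1, 5, 7], [2, 6], [3], [4]]

Insert each entry of the permutation into P by Schensted row insertion, recording in Q the position of each new cell.

Insert 6: appended to row 1. P = [[6]].
Insert 5: 5 bumps 6 from row 1; 6 starts row 2. P = [[5], [6]].
Insert 3: 3 bumps 5 from row 1; 5 bumps 6 from row 2; 6 starts row 3. P = [[3], [5], [6]].
Insert 1: 1 bumps 3 from row 1; 3 bumps 5 from row 2; 5 bumps 6 from row 3; 6 starts row 4. P = [[1], [3], [5], [6]].
Insert 7: appended to row 1. P = [[1, 7], [3], [5], [6]].
Insert 2: 2 bumps 7 from row 1; 7 appends to row 2. P = [[1, 2], [3, 7], [5], [6]].
Insert 4: appended to row 1. P = [[1, 2, 4], [3, 7], [5], [6]].

So P = [[1, 2, 4], [3, 7], [5], [6]], Q = [[1, 5, 7], [2, 6], [3], [4]].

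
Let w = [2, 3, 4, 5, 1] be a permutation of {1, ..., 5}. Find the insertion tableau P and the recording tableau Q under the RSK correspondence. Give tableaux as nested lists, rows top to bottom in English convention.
P = [[1, 3, 4, 5], [2]], Q = [[1, 2, 3, 4], [5]]

Insert each entry of the permutation into P by Schensted row insertion, recording in Q the position of each new cell.

After inserting 2: P = [[2]].
After inserting 3: P = [[2, 3]].
After inserting 4: P = [[2, 3, 4]].
After inserting 5: P = [[2, 3, 4, 5]].
After inserting 1: P = [[1, 3, 4, 5], [2]].

So P = [[1, 3, 4, 5], [2]], Q = [[1, 2, 3, 4], [5]].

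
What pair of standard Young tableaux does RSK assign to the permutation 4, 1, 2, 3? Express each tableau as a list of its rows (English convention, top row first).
P = [[1, 2, 3], [4]], Q = [[1, 3, 4], [2]]

Insert each entry of the permutation into P by Schensted row insertion, recording in Q the position of each new cell.

After inserting 4: P = [[4]].
After inserting 1: P = [[1], [4]].
After inserting 2: P = [[1, 2], [4]].
After inserting 3: P = [[1, 2, 3], [4]].

So P = [[1, 2, 3], [4]], Q = [[1, 3, 4], [2]].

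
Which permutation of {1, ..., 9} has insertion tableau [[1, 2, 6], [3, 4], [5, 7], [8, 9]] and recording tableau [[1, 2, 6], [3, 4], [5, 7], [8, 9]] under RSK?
8 9 3 5 4 7 6 1 2

Reverse the RSK construction: for i from n down to 1, find the cell of Q containing i, remove the entry at that cell from P, and reverse-bump it up through P; the value ejected from row 1 is w(i).

Step i=9: Q has 9 at row 4, column 2; remove 9 from row 4 of P and reverse-bump: 9 enters row 3 and ejects 7; 7 enters row 2 and ejects 4; 4 enters row 1 and ejects 2. So w(9) = 2. P is now [[1, 4, 6], [3, 7], [5, 9], [8]].
Step i=8: Q has 8 at row 4, column 1; remove 8 from row 4 of P and reverse-bump: 8 enters row 3 and ejects 5; 5 enters row 2 and ejects 3; 3 enters row 1 and ejects 1. So w(8) = 1. P is now [[3, 4, 6], [5, 7], [8, 9]].
Step i=7: Q has 7 at row 3, column 2; remove 9 from row 3 of P and reverse-bump: 9 enters row 2 and ejects 7; 7 enters row 1 and ejects 6. So w(7) = 6. P is now [[3, 4, 7], [5, 9], [8]].
Step i=6: Q has 6 at row 1, column 3; remove that cell from P, ejecting 7. So w(6) = 7. P is now [[3, 4], [5, 9], [8]].
Step i=5: Q has 5 at row 3, column 1; remove 8 from row 3 of P and reverse-bump: 8 enters row 2 and ejects 5; 5 enters row 1 and ejects 4. So w(5) = 4. P is now [[3, 5], [8, 9]].
Step i=4: Q has 4 at row 2, column 2; remove 9 from row 2 of P and reverse-bump: 9 enters row 1 and ejects 5. So w(4) = 5. P is now [[3, 9], [8]].
Step i=3: Q has 3 at row 2, column 1; remove 8 from row 2 of P and reverse-bump: 8 enters row 1 and ejects 3. So w(3) = 3. P is now [[8, 9]].
Step i=2: Q has 2 at row 1, column 2; remove that cell from P, ejecting 9. So w(2) = 9. P is now [[8]].
Step i=1: Q has 1 at row 1, column 1; remove that cell from P, ejecting 8. So w(1) = 8. P is now [].

So w = 8 9 3 5 4 7 6 1 2.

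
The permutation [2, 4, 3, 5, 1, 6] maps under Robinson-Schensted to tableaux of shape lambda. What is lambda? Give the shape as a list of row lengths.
Row-insert each entry into an empty tableau.

After inserting 2: P = [[2]].
After inserting 4: P = [[2, 4]].
After inserting 3: P = [[2, 3], [4]].
After inserting 5: P = [[2, 3, 5], [4]].
After inserting 1: P = [[1, 3, 5], [2], [4]].
After inserting 6: P = [[1, 3, 5, 6], [2], [4]].

The final insertion tableau P = [[1, 3, 5, 6], [2], [4]] has shape [4, 1, 1].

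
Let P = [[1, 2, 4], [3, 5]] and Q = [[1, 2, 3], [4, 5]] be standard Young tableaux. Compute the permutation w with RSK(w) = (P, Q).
1 3 5 2 4

Reverse the RSK construction: for i from n down to 1, find the cell of Q containing i, remove the entry at that cell from P, and reverse-bump it up through P; the value ejected from row 1 is w(i).

Step i=5: Q has 5 at row 2, column 2; remove 5 from row 2 of P and reverse-bump: 5 enters row 1 and ejects 4. So w(5) = 4. P is now [[1, 2, 5], [3]].
Step i=4: Q has 4 at row 2, column 1; remove 3 from row 2 of P and reverse-bump: 3 enters row 1 and ejects 2. So w(4) = 2. P is now [[1, 3, 5]].
Step i=3: Q has 3 at row 1, column 3; remove that cell from P, ejecting 5. So w(3) = 5. P is now [[1, 3]].
Step i=2: Q has 2 at row 1, column 2; remove that cell from P, ejecting 3. So w(2) = 3. P is now [[1]].
Step i=1: Q has 1 at row 1, column 1; remove that cell from P, ejecting 1. So w(1) = 1. P is now [].

So w = 1 3 5 2 4.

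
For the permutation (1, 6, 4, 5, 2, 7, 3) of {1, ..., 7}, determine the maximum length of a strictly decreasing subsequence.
3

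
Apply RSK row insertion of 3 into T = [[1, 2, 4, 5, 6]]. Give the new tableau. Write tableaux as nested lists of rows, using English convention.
In row 1, 3 replaces 4 (the leftmost entry greater than 3); 4 is bumped to row 2. 4 starts a new row 2. The new tableau is [[1, 2, 3, 5, 6], [4]].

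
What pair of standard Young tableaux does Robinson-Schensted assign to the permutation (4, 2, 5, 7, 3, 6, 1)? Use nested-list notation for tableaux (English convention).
Insert each entry of the permutation into P by Schensted row insertion, recording in Q the position of each new cell.

Insert 4: appended to row 1. P = [[4]], Q = [[1]].
Insert 2: 2 bumps 4 from row 1; 4 starts row 2. P = [[2], [4]], Q = [[1], [2]].
Insert 5: appended to row 1. P = [[2, 5], [4]], Q = [[1, 3], [2]].
Insert 7: appended to row 1. P = [[2, 5, 7], [4]], Q = [[1, 3, 4], [2]].
Insert 3: 3 bumps 5 from row 1; 5 appends to row 2. P = [[2, 3, 7], [4, 5]], Q = [[1, 3, 4], [2, 5]].
Insert 6: 6 bumps 7 from row 1; 7 appends to row 2. P = [[2, 3, 6], [4, 5, 7]], Q = [[1, 3, 4], [2, 5, 6]].
Insert 1: 1 bumps 2 from row 1; 2 bumps 4 from row 2; 4 starts row 3. P = [[1, 3, 6], [2, 5, 7], [4]], Q = [[1, 3, 4], [2, 5, 6], [7]].

So P = [[1, 3, 6], [2, 5, 7], [4]], Q = [[1, 3, 4], [2, 5, 6], [7]].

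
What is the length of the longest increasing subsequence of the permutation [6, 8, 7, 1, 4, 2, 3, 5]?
4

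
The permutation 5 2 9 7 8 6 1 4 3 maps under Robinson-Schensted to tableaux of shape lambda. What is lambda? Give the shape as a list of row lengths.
Row-insert each entry into an empty tableau.

After inserting 5: P = [[5]].
After inserting 2: P = [[2], [5]].
After inserting 9: P = [[2, 9], [5]].
After inserting 7: P = [[2, 7], [5, 9]].
After inserting 8: P = [[2, 7, 8], [5, 9]].
After inserting 6: P = [[2, 6, 8], [5, 7], [9]].
After inserting 1: P = [[1, 6, 8], [2, 7], [5], [9]].
After inserting 4: P = [[1, 4, 8], [2, 6], [5, 7], [9]].
After inserting 3: P = [[1, 3, 8], [2, 4], [5, 6], [7], [9]].

The final insertion tableau P = [[1, 3, 8], [2, 4], [5, 6], [7], [9]] has shape [3, 2, 2, 1, 1].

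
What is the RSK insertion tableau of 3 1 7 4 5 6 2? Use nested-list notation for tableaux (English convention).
Insert 3: appended to row 1. P = [[3]].
Insert 1: 1 bumps 3 from row 1; 3 starts row 2. P = [[1], [3]].
Insert 7: appended to row 1. P = [[1, 7], [3]].
Insert 4: 4 bumps 7 from row 1; 7 appends to row 2. P = [[1, 4], [3, 7]].
Insert 5: appended to row 1. P = [[1, 4, 5], [3, 7]].
Insert 6: appended to row 1. P = [[1, 4, 5, 6], [3, 7]].
Insert 2: 2 bumps 4 from row 1; 4 bumps 7 from row 2; 7 starts row 3. P = [[1, 2, 5, 6], [3, 4], [7]].

So P = [[1, 2, 5, 6], [3, 4], [7]].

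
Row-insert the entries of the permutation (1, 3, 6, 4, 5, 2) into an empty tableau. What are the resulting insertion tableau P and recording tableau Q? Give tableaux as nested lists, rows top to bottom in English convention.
P = [[1, 2, 4, 5], [3], [6]], Q = [[1, 2, 3, 5], [4], [6]]

Insert each entry of the permutation into P by Schensted row insertion, recording in Q the position of each new cell.

Insert 1: appended to row 1. P = [[1]].
Insert 3: appended to row 1. P = [[1, 3]].
Insert 6: appended to row 1. P = [[1, 3, 6]].
Insert 4: 4 bumps 6 from row 1; 6 starts row 2. P = [[1, 3, 4], [6]].
Insert 5: appended to row 1. P = [[1, 3, 4, 5], [6]].
Insert 2: 2 bumps 3 from row 1; 3 bumps 6 from row 2; 6 starts row 3. P = [[1, 2, 4, 5], [3], [6]].

So P = [[1, 2, 4, 5], [3], [6]], Q = [[1, 2, 3, 5], [4], [6]].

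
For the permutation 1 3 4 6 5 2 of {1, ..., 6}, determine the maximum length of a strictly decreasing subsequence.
3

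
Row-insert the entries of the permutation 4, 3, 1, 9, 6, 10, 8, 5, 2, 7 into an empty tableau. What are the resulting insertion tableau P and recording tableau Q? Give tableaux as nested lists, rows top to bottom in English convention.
P = [[1, 2, 7], [3, 5, 8], [4, 6, 10], [9]], Q = [[1, 4, 6], [2, 5, 7], [3, 8, 10], [9]]

Insert each entry of the permutation into P by Schensted row insertion, recording in Q the position of each new cell.

Insert 4: appended to row 1. P = [[4]], Q = [[1]].
Insert 3: 3 bumps 4 from row 1; 4 starts row 2. P = [[3], [4]], Q = [[1], [2]].
Insert 1: 1 bumps 3 from row 1; 3 bumps 4 from row 2; 4 starts row 3. P = [[1], [3], [4]], Q = [[1], [2], [3]].
Insert 9: appended to row 1. P = [[1, 9], [3], [4]], Q = [[1, 4], [2], [3]].
Insert 6: 6 bumps 9 from row 1; 9 appends to row 2. P = [[1, 6], [3, 9], [4]], Q = [[1, 4], [2, 5], [3]].
Insert 10: appended to row 1. P = [[1, 6, 10], [3, 9], [4]], Q = [[1, 4, 6], [2, 5], [3]].
Insert 8: 8 bumps 10 from row 1; 10 appends to row 2. P = [[1, 6, 8], [3, 9, 10], [4]], Q = [[1, 4, 6], [2, 5, 7], [3]].
Insert 5: 5 bumps 6 from row 1; 6 bumps 9 from row 2; 9 appends to row 3. P = [[1, 5, 8], [3, 6, 10], [4, 9]], Q = [[1, 4, 6], [2, 5, 7], [3, 8]].
Insert 2: 2 bumps 5 from row 1; 5 bumps 6 from row 2; 6 bumps 9 from row 3; 9 starts row 4. P = [[1, 2, 8], [3, 5, 10], [4, 6], [9]], Q = [[1, 4, 6], [2, 5, 7], [3, 8], [9]].
Insert 7: 7 bumps 8 from row 1; 8 bumps 10 from row 2; 10 appends to row 3. P = [[1, 2, 7], [3, 5, 8], [4, 6, 10], [9]], Q = [[1, 4, 6], [2, 5, 7], [3, 8, 10], [9]].

So P = [[1, 2, 7], [3, 5, 8], [4, 6, 10], [9]], Q = [[1, 4, 6], [2, 5, 7], [3, 8, 10], [9]].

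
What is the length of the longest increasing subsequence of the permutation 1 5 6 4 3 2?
3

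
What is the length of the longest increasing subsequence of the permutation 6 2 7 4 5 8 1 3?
4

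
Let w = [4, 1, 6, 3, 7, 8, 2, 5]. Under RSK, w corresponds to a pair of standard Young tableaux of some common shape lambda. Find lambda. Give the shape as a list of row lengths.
[4, 3, 1]

Row-insert each entry into an empty tableau.

After inserting 4: P = [[4]].
After inserting 1: P = [[1], [4]].
After inserting 6: P = [[1, 6], [4]].
After inserting 3: P = [[1, 3], [4, 6]].
After inserting 7: P = [[1, 3, 7], [4, 6]].
After inserting 8: P = [[1, 3, 7, 8], [4, 6]].
After inserting 2: P = [[1, 2, 7, 8], [3, 6], [4]].
After inserting 5: P = [[1, 2, 5, 8], [3, 6, 7], [4]].

The final insertion tableau P = [[1, 2, 5, 8], [3, 6, 7], [4]] has shape [4, 3, 1].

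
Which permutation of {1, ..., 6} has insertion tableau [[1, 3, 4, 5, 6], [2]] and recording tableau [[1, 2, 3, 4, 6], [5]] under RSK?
Reverse the RSK construction: for i from n down to 1, find the cell of Q containing i, remove the entry at that cell from P, and reverse-bump it up through P; the value ejected from row 1 is w(i).

Step i=6: Q has 6 at row 1, column 5; remove that cell from P, ejecting 6. So w(6) = 6. P is now [[1, 3, 4, 5], [2]].
Step i=5: Q has 5 at row 2, column 1; remove 2 from row 2 of P and reverse-bump: 2 enters row 1 and ejects 1. So w(5) = 1. P is now [[2, 3, 4, 5]].
Step i=4: Q has 4 at row 1, column 4; remove that cell from P, ejecting 5. So w(4) = 5. P is now [[2, 3, 4]].
Step i=3: Q has 3 at row 1, column 3; remove that cell from P, ejecting 4. So w(3) = 4. P is now [[2, 3]].
Step i=2: Q has 2 at row 1, column 2; remove that cell from P, ejecting 3. So w(2) = 3. P is now [[2]].
Step i=1: Q has 1 at row 1, column 1; remove that cell from P, ejecting 2. So w(1) = 2. P is now [].

So w = 2 3 4 5 1 6.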